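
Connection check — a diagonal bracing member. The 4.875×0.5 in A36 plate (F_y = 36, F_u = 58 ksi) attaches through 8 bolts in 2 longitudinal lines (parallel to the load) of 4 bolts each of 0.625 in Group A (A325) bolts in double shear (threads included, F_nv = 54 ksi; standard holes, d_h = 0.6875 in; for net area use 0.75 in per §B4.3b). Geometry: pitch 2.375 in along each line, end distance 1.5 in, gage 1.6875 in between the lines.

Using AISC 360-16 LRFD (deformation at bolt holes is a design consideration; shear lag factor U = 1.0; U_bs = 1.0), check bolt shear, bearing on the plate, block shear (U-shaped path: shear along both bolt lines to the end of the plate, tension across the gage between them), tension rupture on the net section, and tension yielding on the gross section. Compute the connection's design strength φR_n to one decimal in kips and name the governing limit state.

Bolt shear: A_b = π(0.625)²/4 = 0.3068 in². φR_n = 0.75 × 54 × 0.3068 × 8 × 2 = 198.8 kips.
Bearing (0.5 in plate, F_u = 58 ksi): end bolts L_c = 1.5 − 0.6875/2 = 1.15625, R_n = min(1.2×1.15625×0.5×58, 2.4×0.625×0.5×58) = 40.238 kips/bolt; interior L_c = 2.375 − 0.6875 = 1.6875, R_n = 43.5 kips/bolt. φR_n = 0.75 × (2×40.238 + 6×43.5) = 256.1 kips.
Block shear: shear path 2×[1.5+3×2.375] = 2×8.625 in, A_gv = 8.625, A_nv = 2×(8.625 − 3.5×0.75)×0.5 = 6 in²; tension across gage: (1.6875 − 1×0.75)×0.5 = 0.46875 in². R_n = min(0.6×58×6, 0.6×36×8.625) + 1.0×58×0.46875 = min(208.8, 186.3) + 27.188 = 213.49 kips. φR_n = 0.75 × 213.49 = 160.1 kips.
Tension rupture (net): A_n = (4.875 − 2×0.75)×0.5 = 1.6875 in² (U = 1.0, A_e = A_n). φR_n = 0.75 × 58 × 1.6875 = 73.4 kips.
Tension yield (gross): A_g = 4.875×0.5 = 2.4375 in². φR_n = 0.90 × 36 × 2.4375 = 79.0 kips.
Governing: min(198.8, 256.1, 160.1, 73.4, 79.0) = 73.4 kips → net-section rupture.

73.4 kips (net-section rupture governs)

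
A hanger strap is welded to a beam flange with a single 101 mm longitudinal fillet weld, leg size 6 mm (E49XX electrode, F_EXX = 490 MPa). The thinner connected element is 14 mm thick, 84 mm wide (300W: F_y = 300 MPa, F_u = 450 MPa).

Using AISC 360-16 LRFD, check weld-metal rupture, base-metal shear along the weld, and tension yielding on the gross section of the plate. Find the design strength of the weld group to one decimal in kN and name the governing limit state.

94.5 kN (weld metal governs)

Weld metal: throat = 0.707×6 = 4.242 mm, L = 101 mm. φR_n = 0.75 × 0.6 × 490 × 4.242 × 101 = 94.5 kN.
Base metal shear (14 mm plate): yield φR_n = 1.0×0.6×300×14×101 = 254.5 kN; rupture φR_n = 0.75×0.6×450×14×101 = 286.3 kN; take 254.5 kN (yield).
Tension yield (gross): A_g = 84×14 = 1176 mm². φR_n = 0.90 × 300 × 1176 = 317.5 kN.
Governing: min(94.5, 254.5, 317.5) = 94.5 kN → weld metal.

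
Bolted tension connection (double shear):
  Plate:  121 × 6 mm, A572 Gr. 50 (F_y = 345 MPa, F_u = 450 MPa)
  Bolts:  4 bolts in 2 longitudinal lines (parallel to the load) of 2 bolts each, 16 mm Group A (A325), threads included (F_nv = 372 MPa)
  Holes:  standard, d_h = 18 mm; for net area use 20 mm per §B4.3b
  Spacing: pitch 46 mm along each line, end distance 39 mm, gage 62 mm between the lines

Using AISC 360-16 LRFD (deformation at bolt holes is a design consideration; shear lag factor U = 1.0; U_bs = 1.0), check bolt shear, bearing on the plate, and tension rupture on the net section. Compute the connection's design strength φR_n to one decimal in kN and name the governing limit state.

164.0 kN (net-section rupture governs)

Bolt shear: A_b = π(16)²/4 = 201.06 mm². φR_n = 0.75 × 372 × 201.06 × 4 × 2 = 448.8 kN.
Bearing (6 mm plate, F_u = 450 MPa): end bolts L_c = 39 − 18/2 = 30, R_n = min(1.2×30×6×450, 2.4×16×6×450) = 97.2 kN/bolt; interior L_c = 46 − 18 = 28, R_n = 90.72 kN/bolt. φR_n = 0.75 × (2×97.2 + 2×90.72) = 281.9 kN.
Tension rupture (net): A_n = (121 − 2×20)×6 = 486 mm² (U = 1.0, A_e = A_n). φR_n = 0.75 × 450 × 486 = 164.0 kN.
Governing: min(448.8, 281.9, 164.0) = 164.0 kN → net-section rupture.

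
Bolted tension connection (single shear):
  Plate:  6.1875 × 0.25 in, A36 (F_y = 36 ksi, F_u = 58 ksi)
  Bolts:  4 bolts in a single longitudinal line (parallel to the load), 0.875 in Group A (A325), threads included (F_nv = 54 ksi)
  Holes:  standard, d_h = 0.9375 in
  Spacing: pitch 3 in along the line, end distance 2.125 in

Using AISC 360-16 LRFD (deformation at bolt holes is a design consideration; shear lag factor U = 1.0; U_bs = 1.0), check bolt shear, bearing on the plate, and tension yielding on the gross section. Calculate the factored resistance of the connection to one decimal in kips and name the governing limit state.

50.1 kips (gross-section yield governs)

Bolt shear: A_b = π(0.875)²/4 = 0.60132 in². φR_n = 0.75 × 54 × 0.60132 × 4 × 1 = 97.4 kips.
Bearing (0.25 in plate, F_u = 58 ksi): end bolts L_c = 2.125 − 0.9375/2 = 1.65625, R_n = min(1.2×1.65625×0.25×58, 2.4×0.875×0.25×58) = 28.819 kips/bolt; interior L_c = 3 − 0.9375 = 2.0625, R_n = 30.45 kips/bolt. φR_n = 0.75 × (1×28.819 + 3×30.45) = 90.1 kips.
Tension yield (gross): A_g = 6.1875×0.25 = 1.5469 in². φR_n = 0.90 × 36 × 1.5469 = 50.1 kips.
Governing: min(97.4, 90.1, 50.1) = 50.1 kips → gross-section yield.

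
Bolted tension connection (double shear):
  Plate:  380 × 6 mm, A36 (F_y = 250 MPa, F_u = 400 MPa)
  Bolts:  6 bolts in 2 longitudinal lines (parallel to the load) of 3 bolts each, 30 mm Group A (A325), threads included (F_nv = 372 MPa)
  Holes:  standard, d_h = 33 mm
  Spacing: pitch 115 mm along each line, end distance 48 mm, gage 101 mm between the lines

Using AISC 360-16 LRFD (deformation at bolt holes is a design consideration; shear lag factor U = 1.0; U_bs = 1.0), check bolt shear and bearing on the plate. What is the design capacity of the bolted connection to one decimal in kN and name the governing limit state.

Bolt shear: A_b = π(30)²/4 = 706.86 mm². φR_n = 0.75 × 372 × 706.86 × 6 × 2 = 2366.6 kN.
Bearing (6 mm plate, F_u = 400 MPa): end bolts L_c = 48 − 33/2 = 31.5, R_n = min(1.2×31.5×6×400, 2.4×30×6×400) = 90.72 kN/bolt; interior L_c = 115 − 33 = 82, R_n = 172.8 kN/bolt. φR_n = 0.75 × (2×90.72 + 4×172.8) = 654.5 kN.
Governing: min(2366.6, 654.5) = 654.5 kN → bearing.

654.5 kN (bearing governs)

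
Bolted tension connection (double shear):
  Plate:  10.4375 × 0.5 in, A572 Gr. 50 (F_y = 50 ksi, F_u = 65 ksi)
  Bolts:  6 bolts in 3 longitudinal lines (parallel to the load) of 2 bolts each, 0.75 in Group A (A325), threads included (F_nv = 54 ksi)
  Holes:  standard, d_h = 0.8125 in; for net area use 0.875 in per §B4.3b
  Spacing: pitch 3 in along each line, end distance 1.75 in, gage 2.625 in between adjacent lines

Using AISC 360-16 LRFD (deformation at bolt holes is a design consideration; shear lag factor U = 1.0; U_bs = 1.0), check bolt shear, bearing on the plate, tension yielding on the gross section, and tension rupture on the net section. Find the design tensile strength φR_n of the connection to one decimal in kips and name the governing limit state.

190.4 kips (net-section rupture governs)

Bolt shear: A_b = π(0.75)²/4 = 0.44179 in². φR_n = 0.75 × 54 × 0.44179 × 6 × 2 = 214.7 kips.
Bearing (0.5 in plate, F_u = 65 ksi): end bolts L_c = 1.75 − 0.8125/2 = 1.34375, R_n = min(1.2×1.34375×0.5×65, 2.4×0.75×0.5×65) = 52.406 kips/bolt; interior L_c = 3 − 0.8125 = 2.1875, R_n = 58.5 kips/bolt. φR_n = 0.75 × (3×52.406 + 3×58.5) = 249.5 kips.
Tension yield (gross): A_g = 10.4375×0.5 = 5.2188 in². φR_n = 0.90 × 50 × 5.2188 = 234.8 kips.
Tension rupture (net): A_n = (10.4375 − 3×0.875)×0.5 = 3.9063 in² (U = 1.0, A_e = A_n). φR_n = 0.75 × 65 × 3.9063 = 190.4 kips.
Governing: min(214.7, 249.5, 234.8, 190.4) = 190.4 kips → net-section rupture.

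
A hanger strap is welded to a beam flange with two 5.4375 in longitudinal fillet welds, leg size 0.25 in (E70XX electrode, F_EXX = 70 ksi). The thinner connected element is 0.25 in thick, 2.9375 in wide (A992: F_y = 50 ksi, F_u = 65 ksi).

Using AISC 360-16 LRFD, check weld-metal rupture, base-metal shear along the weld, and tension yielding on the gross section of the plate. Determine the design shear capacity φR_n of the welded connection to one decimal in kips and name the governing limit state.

Weld metal: throat = 0.707×0.25 = 0.17675 in, L = 2×5.4375 = 10.875 in. φR_n = 0.75 × 0.6 × 70 × 0.17675 × 10.875 = 60.5 kips.
Base metal shear (0.25 in plate): yield φR_n = 1.0×0.6×50×0.25×10.875 = 81.6 kips; rupture φR_n = 0.75×0.6×65×0.25×10.875 = 79.5 kips; take 79.5 kips (rupture).
Tension yield (gross): A_g = 2.9375×0.25 = 0.73438 in². φR_n = 0.90 × 50 × 0.73438 = 33.0 kips.
Governing: min(60.5, 79.5, 33.0) = 33.0 kips → gross-section yield.

33.0 kips (gross-section yield governs)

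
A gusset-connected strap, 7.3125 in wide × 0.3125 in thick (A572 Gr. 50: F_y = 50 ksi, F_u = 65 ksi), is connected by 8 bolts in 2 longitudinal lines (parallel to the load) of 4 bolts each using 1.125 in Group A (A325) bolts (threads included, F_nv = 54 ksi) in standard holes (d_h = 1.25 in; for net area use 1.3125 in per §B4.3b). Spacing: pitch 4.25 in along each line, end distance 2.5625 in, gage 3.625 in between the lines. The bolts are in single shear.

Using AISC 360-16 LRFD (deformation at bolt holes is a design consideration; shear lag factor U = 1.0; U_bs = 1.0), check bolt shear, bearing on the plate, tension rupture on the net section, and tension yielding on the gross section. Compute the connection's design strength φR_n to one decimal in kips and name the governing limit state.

71.4 kips (net-section rupture governs)

Bolt shear: A_b = π(1.125)²/4 = 0.99402 in². φR_n = 0.75 × 54 × 0.99402 × 8 × 1 = 322.1 kips.
Bearing (0.3125 in plate, F_u = 65 ksi): end bolts L_c = 2.5625 − 1.25/2 = 1.9375, R_n = min(1.2×1.9375×0.3125×65, 2.4×1.125×0.3125×65) = 47.227 kips/bolt; interior L_c = 4.25 − 1.25 = 3, R_n = 54.844 kips/bolt. φR_n = 0.75 × (2×47.227 + 6×54.844) = 317.6 kips.
Tension rupture (net): A_n = (7.3125 − 2×1.3125)×0.3125 = 1.4648 in² (U = 1.0, A_e = A_n). φR_n = 0.75 × 65 × 1.4648 = 71.4 kips.
Tension yield (gross): A_g = 7.3125×0.3125 = 2.2852 in². φR_n = 0.90 × 50 × 2.2852 = 102.8 kips.
Governing: min(322.1, 317.6, 71.4, 102.8) = 71.4 kips → net-section rupture.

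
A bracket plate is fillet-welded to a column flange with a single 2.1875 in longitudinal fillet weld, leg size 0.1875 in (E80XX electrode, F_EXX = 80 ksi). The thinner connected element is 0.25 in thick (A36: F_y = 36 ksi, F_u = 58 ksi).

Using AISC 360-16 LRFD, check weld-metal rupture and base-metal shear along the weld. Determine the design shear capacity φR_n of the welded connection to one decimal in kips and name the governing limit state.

Weld metal: throat = 0.707×0.1875 = 0.13256 in, L = 2.1875 in. φR_n = 0.75 × 0.6 × 80 × 0.13256 × 2.1875 = 10.4 kips.
Base metal shear (0.25 in plate): yield φR_n = 1.0×0.6×36×0.25×2.1875 = 11.8 kips; rupture φR_n = 0.75×0.6×58×0.25×2.1875 = 14.3 kips; take 11.8 kips (yield).
Governing: min(10.4, 11.8) = 10.4 kips → weld metal.

10.4 kips (weld metal governs)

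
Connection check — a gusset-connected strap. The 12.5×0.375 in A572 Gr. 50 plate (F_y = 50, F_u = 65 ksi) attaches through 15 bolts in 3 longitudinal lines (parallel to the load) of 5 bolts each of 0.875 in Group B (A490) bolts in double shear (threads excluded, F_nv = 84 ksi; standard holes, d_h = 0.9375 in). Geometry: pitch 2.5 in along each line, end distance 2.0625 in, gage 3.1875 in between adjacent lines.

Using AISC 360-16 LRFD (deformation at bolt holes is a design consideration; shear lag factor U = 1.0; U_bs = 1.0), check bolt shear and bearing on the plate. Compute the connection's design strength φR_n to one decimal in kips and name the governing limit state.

516.2 kips (bearing governs)

Bolt shear: A_b = π(0.875)²/4 = 0.60132 in². φR_n = 0.75 × 84 × 0.60132 × 15 × 2 = 1136.5 kips.
Bearing (0.375 in plate, F_u = 65 ksi): end bolts L_c = 2.0625 − 0.9375/2 = 1.59375, R_n = min(1.2×1.59375×0.375×65, 2.4×0.875×0.375×65) = 46.617 kips/bolt; interior L_c = 2.5 − 0.9375 = 1.5625, R_n = 45.703 kips/bolt. φR_n = 0.75 × (3×46.617 + 12×45.703) = 516.2 kips.
Governing: min(1136.5, 516.2) = 516.2 kips → bearing.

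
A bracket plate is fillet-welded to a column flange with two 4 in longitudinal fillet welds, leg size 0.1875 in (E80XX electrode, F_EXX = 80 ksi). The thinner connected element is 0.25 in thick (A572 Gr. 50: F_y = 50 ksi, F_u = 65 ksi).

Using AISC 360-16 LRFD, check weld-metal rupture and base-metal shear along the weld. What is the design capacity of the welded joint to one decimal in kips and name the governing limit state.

38.2 kips (weld metal governs)

Weld metal: throat = 0.707×0.1875 = 0.13256 in, L = 2×4 = 8 in. φR_n = 0.75 × 0.6 × 80 × 0.13256 × 8 = 38.2 kips.
Base metal shear (0.25 in plate): yield φR_n = 1.0×0.6×50×0.25×8 = 60.0 kips; rupture φR_n = 0.75×0.6×65×0.25×8 = 58.5 kips; take 58.5 kips (rupture).
Governing: min(38.2, 58.5) = 38.2 kips → weld metal.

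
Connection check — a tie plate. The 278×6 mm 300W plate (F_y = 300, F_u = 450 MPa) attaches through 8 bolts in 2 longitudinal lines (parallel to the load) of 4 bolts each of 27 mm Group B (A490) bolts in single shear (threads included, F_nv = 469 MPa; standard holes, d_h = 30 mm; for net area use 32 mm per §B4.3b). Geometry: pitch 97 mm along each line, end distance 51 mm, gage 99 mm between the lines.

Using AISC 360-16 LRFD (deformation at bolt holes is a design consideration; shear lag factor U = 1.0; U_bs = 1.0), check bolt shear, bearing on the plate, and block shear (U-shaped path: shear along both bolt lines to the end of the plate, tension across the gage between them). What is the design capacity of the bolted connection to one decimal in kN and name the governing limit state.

Bolt shear: A_b = π(27)²/4 = 572.56 mm². φR_n = 0.75 × 469 × 572.56 × 8 × 1 = 1611.2 kN.
Bearing (6 mm plate, F_u = 450 MPa): end bolts L_c = 51 − 30/2 = 36, R_n = min(1.2×36×6×450, 2.4×27×6×450) = 116.64 kN/bolt; interior L_c = 97 − 30 = 67, R_n = 174.96 kN/bolt. φR_n = 0.75 × (2×116.64 + 6×174.96) = 962.3 kN.
Block shear: shear path 2×[51+3×97] = 2×342 mm, A_gv = 4104, A_nv = 2×(342 − 3.5×32)×6 = 2760 mm²; tension across gage: (99 − 1×32)×6 = 402 mm². R_n = min(0.6×450×2760, 0.6×300×4104) + 1.0×450×402 = min(745.2, 738.72) + 180.9 = 919.62 kN. φR_n = 0.75 × 919.62 = 689.7 kN.
Governing: min(1611.2, 962.3, 689.7) = 689.7 kN → block shear.

689.7 kN (block shear governs)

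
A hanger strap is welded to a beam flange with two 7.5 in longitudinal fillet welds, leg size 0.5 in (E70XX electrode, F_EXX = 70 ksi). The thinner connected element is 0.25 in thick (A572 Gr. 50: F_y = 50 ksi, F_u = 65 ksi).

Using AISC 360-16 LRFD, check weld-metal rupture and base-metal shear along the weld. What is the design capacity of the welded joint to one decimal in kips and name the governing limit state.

109.7 kips (base-metal shear governs)

Weld metal: throat = 0.707×0.5 = 0.3535 in, L = 2×7.5 = 15 in. φR_n = 0.75 × 0.6 × 70 × 0.3535 × 15 = 167.0 kips.
Base metal shear (0.25 in plate): yield φR_n = 1.0×0.6×50×0.25×15 = 112.5 kips; rupture φR_n = 0.75×0.6×65×0.25×15 = 109.7 kips; take 109.7 kips (rupture).
Governing: min(167.0, 109.7) = 109.7 kips → base-metal shear.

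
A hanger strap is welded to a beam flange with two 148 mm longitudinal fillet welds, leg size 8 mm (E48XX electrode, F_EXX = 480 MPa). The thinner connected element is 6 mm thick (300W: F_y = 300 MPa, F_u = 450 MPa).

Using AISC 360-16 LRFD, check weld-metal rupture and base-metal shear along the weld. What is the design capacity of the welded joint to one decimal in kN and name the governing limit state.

Weld metal: throat = 0.707×8 = 5.656 mm, L = 2×148 = 296 mm. φR_n = 0.75 × 0.6 × 480 × 5.656 × 296 = 361.6 kN.
Base metal shear (6 mm plate): yield φR_n = 1.0×0.6×300×6×296 = 319.7 kN; rupture φR_n = 0.75×0.6×450×6×296 = 359.6 kN; take 319.7 kN (yield).
Governing: min(361.6, 319.7) = 319.7 kN → base-metal shear.

319.7 kN (base-metal shear governs)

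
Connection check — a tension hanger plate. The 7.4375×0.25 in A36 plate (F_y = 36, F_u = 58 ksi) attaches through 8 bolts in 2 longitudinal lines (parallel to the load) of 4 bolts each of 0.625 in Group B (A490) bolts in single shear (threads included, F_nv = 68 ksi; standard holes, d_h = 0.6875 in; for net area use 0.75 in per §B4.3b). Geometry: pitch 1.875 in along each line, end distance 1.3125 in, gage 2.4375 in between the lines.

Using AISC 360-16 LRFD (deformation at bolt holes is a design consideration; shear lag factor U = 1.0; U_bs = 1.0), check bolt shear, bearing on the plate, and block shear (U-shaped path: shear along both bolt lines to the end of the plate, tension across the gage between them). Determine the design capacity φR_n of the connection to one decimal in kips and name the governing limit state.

74.5 kips (block shear governs)

Bolt shear: A_b = π(0.625)²/4 = 0.3068 in². φR_n = 0.75 × 68 × 0.3068 × 8 × 1 = 125.2 kips.
Bearing (0.25 in plate, F_u = 58 ksi): end bolts L_c = 1.3125 − 0.6875/2 = 0.96875, R_n = min(1.2×0.96875×0.25×58, 2.4×0.625×0.25×58) = 16.856 kips/bolt; interior L_c = 1.875 − 0.6875 = 1.1875, R_n = 20.663 kips/bolt. φR_n = 0.75 × (2×16.856 + 6×20.663) = 118.3 kips.
Block shear: shear path 2×[1.3125+3×1.875] = 2×6.9375 in, A_gv = 3.4688, A_nv = 2×(6.9375 − 3.5×0.75)×0.25 = 2.1563 in²; tension across gage: (2.4375 − 1×0.75)×0.25 = 0.42188 in². R_n = min(0.6×58×2.1563, 0.6×36×3.4688) + 1.0×58×0.42188 = min(75.039, 74.926) + 24.469 = 99.395 kips. φR_n = 0.75 × 99.395 = 74.5 kips.
Governing: min(125.2, 118.3, 74.5) = 74.5 kips → block shear.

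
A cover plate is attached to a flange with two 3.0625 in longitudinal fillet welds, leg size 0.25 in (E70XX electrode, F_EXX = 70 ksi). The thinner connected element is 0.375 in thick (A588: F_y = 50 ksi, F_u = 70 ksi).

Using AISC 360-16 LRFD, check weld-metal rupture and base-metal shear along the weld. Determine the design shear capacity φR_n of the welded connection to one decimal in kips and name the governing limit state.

34.1 kips (weld metal governs)

Weld metal: throat = 0.707×0.25 = 0.17675 in, L = 2×3.0625 = 6.125 in. φR_n = 0.75 × 0.6 × 70 × 0.17675 × 6.125 = 34.1 kips.
Base metal shear (0.375 in plate): yield φR_n = 1.0×0.6×50×0.375×6.125 = 68.9 kips; rupture φR_n = 0.75×0.6×70×0.375×6.125 = 72.4 kips; take 68.9 kips (yield).
Governing: min(34.1, 68.9) = 34.1 kips → weld metal.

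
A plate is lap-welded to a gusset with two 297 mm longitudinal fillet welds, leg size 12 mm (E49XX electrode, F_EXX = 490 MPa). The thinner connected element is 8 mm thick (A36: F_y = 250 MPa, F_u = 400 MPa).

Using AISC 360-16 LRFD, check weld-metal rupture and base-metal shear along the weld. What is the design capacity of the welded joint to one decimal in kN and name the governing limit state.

Weld metal: throat = 0.707×12 = 8.484 mm, L = 2×297 = 594 mm. φR_n = 0.75 × 0.6 × 490 × 8.484 × 594 = 1111.2 kN.
Base metal shear (8 mm plate): yield φR_n = 1.0×0.6×250×8×594 = 712.8 kN; rupture φR_n = 0.75×0.6×400×8×594 = 855.4 kN; take 712.8 kN (yield).
Governing: min(1111.2, 712.8) = 712.8 kN → base-metal shear.

712.8 kN (base-metal shear governs)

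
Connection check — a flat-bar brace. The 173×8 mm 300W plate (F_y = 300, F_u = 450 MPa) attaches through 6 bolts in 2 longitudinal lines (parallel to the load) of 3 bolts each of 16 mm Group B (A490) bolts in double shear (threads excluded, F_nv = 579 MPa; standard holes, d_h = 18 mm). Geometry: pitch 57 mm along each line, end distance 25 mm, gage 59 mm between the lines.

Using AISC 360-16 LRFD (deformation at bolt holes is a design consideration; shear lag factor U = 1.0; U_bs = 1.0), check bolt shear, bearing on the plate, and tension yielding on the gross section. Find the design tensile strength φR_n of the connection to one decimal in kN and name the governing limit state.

Bolt shear: A_b = π(16)²/4 = 201.06 mm². φR_n = 0.75 × 579 × 201.06 × 6 × 2 = 1047.7 kN.
Bearing (8 mm plate, F_u = 450 MPa): end bolts L_c = 25 − 18/2 = 16, R_n = min(1.2×16×8×450, 2.4×16×8×450) = 69.12 kN/bolt; interior L_c = 57 − 18 = 39, R_n = 138.24 kN/bolt. φR_n = 0.75 × (2×69.12 + 4×138.24) = 518.4 kN.
Tension yield (gross): A_g = 173×8 = 1384 mm². φR_n = 0.90 × 300 × 1384 = 373.7 kN.
Governing: min(1047.7, 518.4, 373.7) = 373.7 kN → gross-section yield.

373.7 kN (gross-section yield governs)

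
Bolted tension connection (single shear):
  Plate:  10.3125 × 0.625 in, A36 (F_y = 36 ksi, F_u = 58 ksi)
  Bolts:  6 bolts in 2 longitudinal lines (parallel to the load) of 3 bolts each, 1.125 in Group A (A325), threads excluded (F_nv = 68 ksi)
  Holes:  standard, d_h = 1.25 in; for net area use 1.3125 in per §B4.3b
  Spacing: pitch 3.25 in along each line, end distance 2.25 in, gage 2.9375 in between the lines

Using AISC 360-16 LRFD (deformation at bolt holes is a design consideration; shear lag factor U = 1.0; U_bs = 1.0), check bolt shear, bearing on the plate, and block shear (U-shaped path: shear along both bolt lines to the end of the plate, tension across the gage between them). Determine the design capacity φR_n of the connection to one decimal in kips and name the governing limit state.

Bolt shear: A_b = π(1.125)²/4 = 0.99402 in². φR_n = 0.75 × 68 × 0.99402 × 6 × 1 = 304.2 kips.
Bearing (0.625 in plate, F_u = 58 ksi): end bolts L_c = 2.25 − 1.25/2 = 1.625, R_n = min(1.2×1.625×0.625×58, 2.4×1.125×0.625×58) = 70.688 kips/bolt; interior L_c = 3.25 − 1.25 = 2, R_n = 87 kips/bolt. φR_n = 0.75 × (2×70.688 + 4×87) = 367.0 kips.
Block shear: shear path 2×[2.25+2×3.25] = 2×8.75 in, A_gv = 10.938, A_nv = 2×(8.75 − 2.5×1.3125)×0.625 = 6.8359 in²; tension across gage: (2.9375 − 1×1.3125)×0.625 = 1.0156 in². R_n = min(0.6×58×6.8359, 0.6×36×10.938) + 1.0×58×1.0156 = min(237.89, 236.26) + 58.905 = 295.17 kips. φR_n = 0.75 × 295.17 = 221.4 kips.
Governing: min(304.2, 367.0, 221.4) = 221.4 kips → block shear.

221.4 kips (block shear governs)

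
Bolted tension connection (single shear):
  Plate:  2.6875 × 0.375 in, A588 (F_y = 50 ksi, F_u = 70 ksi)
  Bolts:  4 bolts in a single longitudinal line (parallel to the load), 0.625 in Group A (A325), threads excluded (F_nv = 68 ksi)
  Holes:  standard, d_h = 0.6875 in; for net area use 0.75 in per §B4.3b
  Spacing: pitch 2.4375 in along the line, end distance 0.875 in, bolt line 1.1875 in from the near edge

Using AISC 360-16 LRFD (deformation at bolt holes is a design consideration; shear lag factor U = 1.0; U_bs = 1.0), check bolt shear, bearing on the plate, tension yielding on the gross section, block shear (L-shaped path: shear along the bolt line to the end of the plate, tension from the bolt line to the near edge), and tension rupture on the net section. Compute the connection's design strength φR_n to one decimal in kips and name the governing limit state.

38.1 kips (net-section rupture governs)

Bolt shear: A_b = π(0.625)²/4 = 0.3068 in². φR_n = 0.75 × 68 × 0.3068 × 4 × 1 = 62.6 kips.
Bearing (0.375 in plate, F_u = 70 ksi): end bolts L_c = 0.875 − 0.6875/2 = 0.53125, R_n = min(1.2×0.53125×0.375×70, 2.4×0.625×0.375×70) = 16.734 kips/bolt; interior L_c = 2.4375 − 0.6875 = 1.75, R_n = 39.375 kips/bolt. φR_n = 0.75 × (1×16.734 + 3×39.375) = 101.1 kips.
Tension yield (gross): A_g = 2.6875×0.375 = 1.0078 in². φR_n = 0.90 × 50 × 1.0078 = 45.4 kips.
Block shear: shear path 1×[0.875+3×2.4375] = 1×8.1875 in, A_gv = 3.0703, A_nv = 1×(8.1875 − 3.5×0.75)×0.375 = 2.0859 in²; tension to near edge: (1.1875 − 0.5×0.75)×0.375 = 0.30469 in². R_n = min(0.6×70×2.0859, 0.6×50×3.0703) + 1.0×70×0.30469 = min(87.608, 92.109) + 21.328 = 108.94 kips. φR_n = 0.75 × 108.94 = 81.7 kips.
Tension rupture (net): A_n = (2.6875 − 1×0.75)×0.375 = 0.72656 in² (U = 1.0, A_e = A_n). φR_n = 0.75 × 70 × 0.72656 = 38.1 kips.
Governing: min(62.6, 101.1, 45.4, 81.7, 38.1) = 38.1 kips → net-section rupture.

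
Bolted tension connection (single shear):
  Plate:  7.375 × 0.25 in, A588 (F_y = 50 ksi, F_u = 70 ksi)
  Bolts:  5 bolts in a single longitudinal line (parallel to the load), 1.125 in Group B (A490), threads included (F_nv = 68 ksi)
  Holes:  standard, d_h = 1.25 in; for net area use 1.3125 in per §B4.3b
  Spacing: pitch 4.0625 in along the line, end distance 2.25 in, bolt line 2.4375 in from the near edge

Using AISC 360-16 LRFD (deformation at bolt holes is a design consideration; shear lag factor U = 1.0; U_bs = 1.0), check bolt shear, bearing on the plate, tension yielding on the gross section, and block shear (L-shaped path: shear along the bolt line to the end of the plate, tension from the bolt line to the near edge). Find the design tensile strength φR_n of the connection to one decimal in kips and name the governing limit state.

83.0 kips (gross-section yield governs)

Bolt shear: A_b = π(1.125)²/4 = 0.99402 in². φR_n = 0.75 × 68 × 0.99402 × 5 × 1 = 253.5 kips.
Bearing (0.25 in plate, F_u = 70 ksi): end bolts L_c = 2.25 − 1.25/2 = 1.625, R_n = min(1.2×1.625×0.25×70, 2.4×1.125×0.25×70) = 34.125 kips/bolt; interior L_c = 4.0625 − 1.25 = 2.8125, R_n = 47.25 kips/bolt. φR_n = 0.75 × (1×34.125 + 4×47.25) = 167.3 kips.
Tension yield (gross): A_g = 7.375×0.25 = 1.8438 in². φR_n = 0.90 × 50 × 1.8438 = 83.0 kips.
Block shear: shear path 1×[2.25+4×4.0625] = 1×18.5 in, A_gv = 4.625, A_nv = 1×(18.5 − 4.5×1.3125)×0.25 = 3.1484 in²; tension to near edge: (2.4375 − 0.5×1.3125)×0.25 = 0.44531 in². R_n = min(0.6×70×3.1484, 0.6×50×4.625) + 1.0×70×0.44531 = min(132.23, 138.75) + 31.172 = 163.4 kips. φR_n = 0.75 × 163.4 = 122.6 kips.
Governing: min(253.5, 167.3, 83.0, 122.6) = 83.0 kips → gross-section yield.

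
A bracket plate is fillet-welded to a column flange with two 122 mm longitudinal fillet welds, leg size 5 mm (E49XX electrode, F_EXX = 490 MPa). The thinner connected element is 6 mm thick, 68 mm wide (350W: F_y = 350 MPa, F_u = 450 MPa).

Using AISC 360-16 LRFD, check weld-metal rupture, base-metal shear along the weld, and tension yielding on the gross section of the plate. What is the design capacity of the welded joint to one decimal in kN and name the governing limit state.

128.5 kN (gross-section yield governs)

Weld metal: throat = 0.707×5 = 3.535 mm, L = 2×122 = 244 mm. φR_n = 0.75 × 0.6 × 490 × 3.535 × 244 = 190.2 kN.
Base metal shear (6 mm plate): yield φR_n = 1.0×0.6×350×6×244 = 307.4 kN; rupture φR_n = 0.75×0.6×450×6×244 = 296.5 kN; take 296.5 kN (rupture).
Tension yield (gross): A_g = 68×6 = 408 mm². φR_n = 0.90 × 350 × 408 = 128.5 kN.
Governing: min(190.2, 296.5, 128.5) = 128.5 kN → gross-section yield.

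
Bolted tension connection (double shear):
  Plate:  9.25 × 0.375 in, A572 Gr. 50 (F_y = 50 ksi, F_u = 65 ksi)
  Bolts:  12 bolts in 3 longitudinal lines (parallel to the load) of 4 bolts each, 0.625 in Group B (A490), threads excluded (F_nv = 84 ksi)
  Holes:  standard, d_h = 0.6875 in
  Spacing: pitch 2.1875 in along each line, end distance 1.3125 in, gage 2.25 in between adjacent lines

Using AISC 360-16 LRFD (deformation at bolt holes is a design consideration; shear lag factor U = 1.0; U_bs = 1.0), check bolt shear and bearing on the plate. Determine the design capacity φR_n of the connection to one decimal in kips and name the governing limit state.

310.6 kips (bearing governs)

Bolt shear: A_b = π(0.625)²/4 = 0.3068 in². φR_n = 0.75 × 84 × 0.3068 × 12 × 2 = 463.9 kips.
Bearing (0.375 in plate, F_u = 65 ksi): end bolts L_c = 1.3125 − 0.6875/2 = 0.96875, R_n = min(1.2×0.96875×0.375×65, 2.4×0.625×0.375×65) = 28.336 kips/bolt; interior L_c = 2.1875 − 0.6875 = 1.5, R_n = 36.563 kips/bolt. φR_n = 0.75 × (3×28.336 + 9×36.563) = 310.6 kips.
Governing: min(463.9, 310.6) = 310.6 kips → bearing.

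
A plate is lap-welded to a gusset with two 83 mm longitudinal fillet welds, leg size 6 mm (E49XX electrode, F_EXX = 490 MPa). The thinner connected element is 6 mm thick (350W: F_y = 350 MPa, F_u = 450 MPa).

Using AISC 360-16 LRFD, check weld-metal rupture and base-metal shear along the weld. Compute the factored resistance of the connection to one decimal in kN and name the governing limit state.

155.3 kN (weld metal governs)

Weld metal: throat = 0.707×6 = 4.242 mm, L = 2×83 = 166 mm. φR_n = 0.75 × 0.6 × 490 × 4.242 × 166 = 155.3 kN.
Base metal shear (6 mm plate): yield φR_n = 1.0×0.6×350×6×166 = 209.2 kN; rupture φR_n = 0.75×0.6×450×6×166 = 201.7 kN; take 201.7 kN (rupture).
Governing: min(155.3, 201.7) = 155.3 kN → weld metal.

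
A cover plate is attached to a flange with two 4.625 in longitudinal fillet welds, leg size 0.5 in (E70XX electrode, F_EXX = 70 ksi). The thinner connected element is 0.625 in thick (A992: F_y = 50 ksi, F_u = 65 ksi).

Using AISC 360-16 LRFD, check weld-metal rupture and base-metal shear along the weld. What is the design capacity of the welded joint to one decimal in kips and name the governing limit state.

103.0 kips (weld metal governs)

Weld metal: throat = 0.707×0.5 = 0.3535 in, L = 2×4.625 = 9.25 in. φR_n = 0.75 × 0.6 × 70 × 0.3535 × 9.25 = 103.0 kips.
Base metal shear (0.625 in plate): yield φR_n = 1.0×0.6×50×0.625×9.25 = 173.4 kips; rupture φR_n = 0.75×0.6×65×0.625×9.25 = 169.1 kips; take 169.1 kips (rupture).
Governing: min(103.0, 169.1) = 103.0 kips → weld metal.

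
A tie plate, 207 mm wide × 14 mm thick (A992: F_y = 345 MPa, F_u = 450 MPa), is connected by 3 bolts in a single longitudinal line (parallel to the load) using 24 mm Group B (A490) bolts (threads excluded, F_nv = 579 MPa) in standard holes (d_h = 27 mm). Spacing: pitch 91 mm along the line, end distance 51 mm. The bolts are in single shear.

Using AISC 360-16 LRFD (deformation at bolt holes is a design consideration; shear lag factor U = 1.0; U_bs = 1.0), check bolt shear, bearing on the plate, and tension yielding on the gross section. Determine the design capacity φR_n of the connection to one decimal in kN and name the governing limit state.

Bolt shear: A_b = π(24)²/4 = 452.39 mm². φR_n = 0.75 × 579 × 452.39 × 3 × 1 = 589.4 kN.
Bearing (14 mm plate, F_u = 450 MPa): end bolts L_c = 51 − 27/2 = 37.5, R_n = min(1.2×37.5×14×450, 2.4×24×14×450) = 283.5 kN/bolt; interior L_c = 91 − 27 = 64, R_n = 362.88 kN/bolt. φR_n = 0.75 × (1×283.5 + 2×362.88) = 756.9 kN.
Tension yield (gross): A_g = 207×14 = 2898 mm². φR_n = 0.90 × 345 × 2898 = 899.8 kN.
Governing: min(589.4, 756.9, 899.8) = 589.4 kN → bolt shear.

589.4 kN (bolt shear governs)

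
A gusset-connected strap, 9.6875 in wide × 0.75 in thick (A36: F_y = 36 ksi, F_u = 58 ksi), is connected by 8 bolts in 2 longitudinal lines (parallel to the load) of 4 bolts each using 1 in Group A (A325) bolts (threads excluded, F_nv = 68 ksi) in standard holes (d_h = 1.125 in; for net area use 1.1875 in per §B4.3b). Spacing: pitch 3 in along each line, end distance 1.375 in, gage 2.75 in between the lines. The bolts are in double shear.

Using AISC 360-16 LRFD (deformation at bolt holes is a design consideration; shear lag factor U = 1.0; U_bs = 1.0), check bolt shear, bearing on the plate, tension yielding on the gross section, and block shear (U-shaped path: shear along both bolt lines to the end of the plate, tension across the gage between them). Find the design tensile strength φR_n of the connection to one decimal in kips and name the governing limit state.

Bolt shear: A_b = π(1)²/4 = 0.7854 in². φR_n = 0.75 × 68 × 0.7854 × 8 × 2 = 640.9 kips.
Bearing (0.75 in plate, F_u = 58 ksi): end bolts L_c = 1.375 − 1.125/2 = 0.8125, R_n = min(1.2×0.8125×0.75×58, 2.4×1×0.75×58) = 42.413 kips/bolt; interior L_c = 3 − 1.125 = 1.875, R_n = 97.875 kips/bolt. φR_n = 0.75 × (2×42.413 + 6×97.875) = 504.1 kips.
Tension yield (gross): A_g = 9.6875×0.75 = 7.2656 in². φR_n = 0.90 × 36 × 7.2656 = 235.4 kips.
Block shear: shear path 2×[1.375+3×3] = 2×10.375 in, A_gv = 15.563, A_nv = 2×(10.375 − 3.5×1.1875)×0.75 = 9.3281 in²; tension across gage: (2.75 − 1×1.1875)×0.75 = 1.1719 in². R_n = min(0.6×58×9.3281, 0.6×36×15.563) + 1.0×58×1.1719 = min(324.62, 336.16) + 67.97 = 392.59 kips. φR_n = 0.75 × 392.59 = 294.4 kips.
Governing: min(640.9, 504.1, 235.4, 294.4) = 235.4 kips → gross-section yield.

235.4 kips (gross-section yield governs)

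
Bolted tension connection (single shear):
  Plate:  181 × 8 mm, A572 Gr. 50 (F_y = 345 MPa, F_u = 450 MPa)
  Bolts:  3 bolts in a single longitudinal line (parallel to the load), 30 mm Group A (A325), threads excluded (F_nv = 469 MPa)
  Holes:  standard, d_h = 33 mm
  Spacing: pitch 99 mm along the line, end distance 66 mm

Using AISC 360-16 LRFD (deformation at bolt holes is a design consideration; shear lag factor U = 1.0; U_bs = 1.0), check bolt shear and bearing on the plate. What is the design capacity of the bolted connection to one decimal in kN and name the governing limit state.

549.2 kN (bearing governs)

Bolt shear: A_b = π(30)²/4 = 706.86 mm². φR_n = 0.75 × 469 × 706.86 × 3 × 1 = 745.9 kN.
Bearing (8 mm plate, F_u = 450 MPa): end bolts L_c = 66 − 33/2 = 49.5, R_n = min(1.2×49.5×8×450, 2.4×30×8×450) = 213.84 kN/bolt; interior L_c = 99 − 33 = 66, R_n = 259.2 kN/bolt. φR_n = 0.75 × (1×213.84 + 2×259.2) = 549.2 kN.
Governing: min(745.9, 549.2) = 549.2 kN → bearing.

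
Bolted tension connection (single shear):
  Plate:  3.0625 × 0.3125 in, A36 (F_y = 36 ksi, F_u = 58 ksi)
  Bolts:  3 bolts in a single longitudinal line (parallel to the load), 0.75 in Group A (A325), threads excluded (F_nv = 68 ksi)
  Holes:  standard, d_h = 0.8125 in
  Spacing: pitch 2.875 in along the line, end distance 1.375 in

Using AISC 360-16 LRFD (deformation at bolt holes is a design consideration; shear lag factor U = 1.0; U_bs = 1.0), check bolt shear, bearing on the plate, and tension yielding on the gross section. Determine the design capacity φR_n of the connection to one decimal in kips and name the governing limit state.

31.0 kips (gross-section yield governs)

Bolt shear: A_b = π(0.75)²/4 = 0.44179 in². φR_n = 0.75 × 68 × 0.44179 × 3 × 1 = 67.6 kips.
Bearing (0.3125 in plate, F_u = 58 ksi): end bolts L_c = 1.375 − 0.8125/2 = 0.96875, R_n = min(1.2×0.96875×0.3125×58, 2.4×0.75×0.3125×58) = 21.07 kips/bolt; interior L_c = 2.875 − 0.8125 = 2.0625, R_n = 32.625 kips/bolt. φR_n = 0.75 × (1×21.07 + 2×32.625) = 64.7 kips.
Tension yield (gross): A_g = 3.0625×0.3125 = 0.95703 in². φR_n = 0.90 × 36 × 0.95703 = 31.0 kips.
Governing: min(67.6, 64.7, 31.0) = 31.0 kips → gross-section yield.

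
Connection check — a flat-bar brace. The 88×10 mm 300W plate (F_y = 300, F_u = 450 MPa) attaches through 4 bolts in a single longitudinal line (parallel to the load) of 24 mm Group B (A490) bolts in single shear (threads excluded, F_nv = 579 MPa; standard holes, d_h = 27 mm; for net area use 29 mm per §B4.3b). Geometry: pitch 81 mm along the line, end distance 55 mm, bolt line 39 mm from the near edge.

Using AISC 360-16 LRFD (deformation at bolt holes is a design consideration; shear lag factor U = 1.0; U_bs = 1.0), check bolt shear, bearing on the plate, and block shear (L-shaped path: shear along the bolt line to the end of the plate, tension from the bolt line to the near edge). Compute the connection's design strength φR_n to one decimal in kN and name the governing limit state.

Bolt shear: A_b = π(24)²/4 = 452.39 mm². φR_n = 0.75 × 579 × 452.39 × 4 × 1 = 785.8 kN.
Bearing (10 mm plate, F_u = 450 MPa): end bolts L_c = 55 − 27/2 = 41.5, R_n = min(1.2×41.5×10×450, 2.4×24×10×450) = 224.1 kN/bolt; interior L_c = 81 − 27 = 54, R_n = 259.2 kN/bolt. φR_n = 0.75 × (1×224.1 + 3×259.2) = 751.3 kN.
Block shear: shear path 1×[55+3×81] = 1×298 mm, A_gv = 2980, A_nv = 1×(298 − 3.5×29)×10 = 1965 mm²; tension to near edge: (39 − 0.5×29)×10 = 245 mm². R_n = min(0.6×450×1965, 0.6×300×2980) + 1.0×450×245 = min(530.55, 536.4) + 110.25 = 640.8 kN. φR_n = 0.75 × 640.8 = 480.6 kN.
Governing: min(785.8, 751.3, 480.6) = 480.6 kN → block shear.

480.6 kN (block shear governs)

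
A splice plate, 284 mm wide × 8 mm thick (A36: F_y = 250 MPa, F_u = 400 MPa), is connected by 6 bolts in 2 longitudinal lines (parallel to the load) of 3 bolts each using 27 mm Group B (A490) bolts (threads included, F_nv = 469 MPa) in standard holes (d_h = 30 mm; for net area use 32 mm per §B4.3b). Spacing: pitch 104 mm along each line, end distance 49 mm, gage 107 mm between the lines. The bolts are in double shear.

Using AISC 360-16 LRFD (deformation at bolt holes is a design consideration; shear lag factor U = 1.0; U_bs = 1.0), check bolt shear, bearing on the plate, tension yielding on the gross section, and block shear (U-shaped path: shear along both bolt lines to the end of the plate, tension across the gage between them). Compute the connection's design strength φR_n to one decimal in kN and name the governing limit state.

Bolt shear: A_b = π(27)²/4 = 572.56 mm². φR_n = 0.75 × 469 × 572.56 × 6 × 2 = 2416.8 kN.
Bearing (8 mm plate, F_u = 400 MPa): end bolts L_c = 49 − 30/2 = 34, R_n = min(1.2×34×8×400, 2.4×27×8×400) = 130.56 kN/bolt; interior L_c = 104 − 30 = 74, R_n = 207.36 kN/bolt. φR_n = 0.75 × (2×130.56 + 4×207.36) = 817.9 kN.
Tension yield (gross): A_g = 284×8 = 2272 mm². φR_n = 0.90 × 250 × 2272 = 511.2 kN.
Block shear: shear path 2×[49+2×104] = 2×257 mm, A_gv = 4112, A_nv = 2×(257 − 2.5×32)×8 = 2832 mm²; tension across gage: (107 − 1×32)×8 = 600 mm². R_n = min(0.6×400×2832, 0.6×250×4112) + 1.0×400×600 = min(679.68, 616.8) + 240 = 856.8 kN. φR_n = 0.75 × 856.8 = 642.6 kN.
Governing: min(2416.8, 817.9, 511.2, 642.6) = 511.2 kN → gross-section yield.

511.2 kN (gross-section yield governs)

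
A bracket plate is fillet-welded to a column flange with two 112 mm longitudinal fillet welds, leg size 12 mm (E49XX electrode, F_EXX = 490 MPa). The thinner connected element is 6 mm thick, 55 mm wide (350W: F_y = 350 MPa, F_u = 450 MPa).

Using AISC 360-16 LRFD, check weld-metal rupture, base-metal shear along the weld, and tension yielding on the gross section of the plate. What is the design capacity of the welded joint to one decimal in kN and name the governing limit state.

104.0 kN (gross-section yield governs)

Weld metal: throat = 0.707×12 = 8.484 mm, L = 2×112 = 224 mm. φR_n = 0.75 × 0.6 × 490 × 8.484 × 224 = 419.0 kN.
Base metal shear (6 mm plate): yield φR_n = 1.0×0.6×350×6×224 = 282.2 kN; rupture φR_n = 0.75×0.6×450×6×224 = 272.2 kN; take 272.2 kN (rupture).
Tension yield (gross): A_g = 55×6 = 330 mm². φR_n = 0.90 × 350 × 330 = 104.0 kN.
Governing: min(419.0, 272.2, 104.0) = 104.0 kN → gross-section yield.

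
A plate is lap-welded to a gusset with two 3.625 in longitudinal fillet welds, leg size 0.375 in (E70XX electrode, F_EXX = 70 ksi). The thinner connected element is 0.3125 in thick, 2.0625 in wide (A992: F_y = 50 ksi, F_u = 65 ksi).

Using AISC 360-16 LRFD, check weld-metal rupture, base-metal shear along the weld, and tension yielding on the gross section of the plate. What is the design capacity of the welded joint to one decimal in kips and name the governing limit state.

29.0 kips (gross-section yield governs)

Weld metal: throat = 0.707×0.375 = 0.26513 in, L = 2×3.625 = 7.25 in. φR_n = 0.75 × 0.6 × 70 × 0.26513 × 7.25 = 60.5 kips.
Base metal shear (0.3125 in plate): yield φR_n = 1.0×0.6×50×0.3125×7.25 = 68.0 kips; rupture φR_n = 0.75×0.6×65×0.3125×7.25 = 66.3 kips; take 66.3 kips (rupture).
Tension yield (gross): A_g = 2.0625×0.3125 = 0.64453 in². φR_n = 0.90 × 50 × 0.64453 = 29.0 kips.
Governing: min(60.5, 66.3, 29.0) = 29.0 kips → gross-section yield.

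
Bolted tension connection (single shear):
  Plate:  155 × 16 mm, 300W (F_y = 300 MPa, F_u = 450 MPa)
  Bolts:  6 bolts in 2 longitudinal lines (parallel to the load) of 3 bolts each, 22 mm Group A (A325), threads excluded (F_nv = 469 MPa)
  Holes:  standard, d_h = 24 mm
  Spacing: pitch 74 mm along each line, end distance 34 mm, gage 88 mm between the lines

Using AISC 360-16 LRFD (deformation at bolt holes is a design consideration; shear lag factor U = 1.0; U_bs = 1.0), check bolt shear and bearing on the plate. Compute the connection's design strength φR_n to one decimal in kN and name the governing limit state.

802.3 kN (bolt shear governs)

Bolt shear: A_b = π(22)²/4 = 380.13 mm². φR_n = 0.75 × 469 × 380.13 × 6 × 1 = 802.3 kN.
Bearing (16 mm plate, F_u = 450 MPa): end bolts L_c = 34 − 24/2 = 22, R_n = min(1.2×22×16×450, 2.4×22×16×450) = 190.08 kN/bolt; interior L_c = 74 − 24 = 50, R_n = 380.16 kN/bolt. φR_n = 0.75 × (2×190.08 + 4×380.16) = 1425.6 kN.
Governing: min(802.3, 1425.6) = 802.3 kN → bolt shear.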